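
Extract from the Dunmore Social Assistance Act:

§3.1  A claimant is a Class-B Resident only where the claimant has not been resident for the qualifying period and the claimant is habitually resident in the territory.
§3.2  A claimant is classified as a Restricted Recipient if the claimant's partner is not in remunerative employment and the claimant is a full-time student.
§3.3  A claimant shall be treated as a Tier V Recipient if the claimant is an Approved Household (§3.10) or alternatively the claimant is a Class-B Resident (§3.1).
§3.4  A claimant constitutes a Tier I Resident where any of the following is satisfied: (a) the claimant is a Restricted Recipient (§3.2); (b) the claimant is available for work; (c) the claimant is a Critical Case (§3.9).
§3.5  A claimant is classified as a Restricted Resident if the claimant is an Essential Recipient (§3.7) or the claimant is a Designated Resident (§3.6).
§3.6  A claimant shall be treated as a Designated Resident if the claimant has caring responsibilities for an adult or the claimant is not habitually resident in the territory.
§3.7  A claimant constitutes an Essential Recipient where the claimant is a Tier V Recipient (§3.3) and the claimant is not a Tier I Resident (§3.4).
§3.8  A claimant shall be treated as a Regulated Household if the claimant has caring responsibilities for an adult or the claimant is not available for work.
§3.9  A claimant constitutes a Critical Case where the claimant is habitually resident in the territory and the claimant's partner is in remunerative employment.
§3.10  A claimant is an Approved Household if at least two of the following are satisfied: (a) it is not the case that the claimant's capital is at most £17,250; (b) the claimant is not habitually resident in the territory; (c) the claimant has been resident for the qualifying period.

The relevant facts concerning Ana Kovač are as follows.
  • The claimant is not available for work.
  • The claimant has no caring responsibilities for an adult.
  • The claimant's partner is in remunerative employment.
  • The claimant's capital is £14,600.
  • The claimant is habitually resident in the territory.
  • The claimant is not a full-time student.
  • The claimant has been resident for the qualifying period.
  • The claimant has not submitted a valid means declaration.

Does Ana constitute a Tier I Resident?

Under §3.2: the claimant's partner is not in remunerative employment? no; and the claimant is a full-time student? no. So the claimant is not a Restricted Recipient.
Under §3.9: the claimant is habitually resident in the territory? yes; and the claimant's partner is in remunerative employment? yes. So the claimant is a Critical Case.
Under §3.4: Restricted Recipient (§3.2)? no; or the claimant is available for work? no; or Critical Case (§3.9)? yes. So the claimant is a Tier I Resident.

Yes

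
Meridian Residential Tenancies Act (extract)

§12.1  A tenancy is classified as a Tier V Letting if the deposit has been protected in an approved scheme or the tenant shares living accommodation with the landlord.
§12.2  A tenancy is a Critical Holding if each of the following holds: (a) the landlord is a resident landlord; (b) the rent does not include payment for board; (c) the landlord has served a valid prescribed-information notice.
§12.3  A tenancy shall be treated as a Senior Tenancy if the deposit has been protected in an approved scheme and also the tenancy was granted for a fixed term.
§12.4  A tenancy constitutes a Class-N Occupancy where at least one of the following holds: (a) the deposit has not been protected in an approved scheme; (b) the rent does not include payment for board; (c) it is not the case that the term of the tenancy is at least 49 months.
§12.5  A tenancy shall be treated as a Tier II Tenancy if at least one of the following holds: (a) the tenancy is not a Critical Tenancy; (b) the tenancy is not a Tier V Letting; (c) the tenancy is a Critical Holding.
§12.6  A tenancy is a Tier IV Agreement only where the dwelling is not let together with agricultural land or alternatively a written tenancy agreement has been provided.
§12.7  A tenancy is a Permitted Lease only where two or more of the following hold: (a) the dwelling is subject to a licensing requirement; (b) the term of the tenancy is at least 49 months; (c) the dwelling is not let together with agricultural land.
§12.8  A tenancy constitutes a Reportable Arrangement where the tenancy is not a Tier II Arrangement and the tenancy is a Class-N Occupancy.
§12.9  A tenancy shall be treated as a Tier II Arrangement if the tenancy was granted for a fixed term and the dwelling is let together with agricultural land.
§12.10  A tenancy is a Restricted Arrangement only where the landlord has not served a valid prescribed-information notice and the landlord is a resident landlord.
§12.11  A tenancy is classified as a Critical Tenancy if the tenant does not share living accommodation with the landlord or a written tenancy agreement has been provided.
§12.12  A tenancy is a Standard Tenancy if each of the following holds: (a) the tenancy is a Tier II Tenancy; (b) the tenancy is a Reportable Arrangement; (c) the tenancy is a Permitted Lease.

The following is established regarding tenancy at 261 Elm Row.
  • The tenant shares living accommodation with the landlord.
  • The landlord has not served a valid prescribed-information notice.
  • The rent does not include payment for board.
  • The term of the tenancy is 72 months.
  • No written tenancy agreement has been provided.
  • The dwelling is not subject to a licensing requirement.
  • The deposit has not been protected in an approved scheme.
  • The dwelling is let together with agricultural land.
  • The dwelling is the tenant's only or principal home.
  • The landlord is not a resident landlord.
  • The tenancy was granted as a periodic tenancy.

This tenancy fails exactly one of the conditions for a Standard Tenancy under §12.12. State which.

§12.11 — Critical Tenancy: [the tenant does not share living accommodation with the landlord? no] OR [a written tenancy agreement has been provided? no] → not satisfied.
§12.1 — Tier V Letting: [the deposit has been protected in an approved scheme? no] OR [the tenant shares living accommodation with the landlord? yes] → satisfied.
§12.2 — Critical Holding: [the landlord is a resident landlord? no] AND [the rent does not include payment for board? yes] AND [the landlord has served a valid prescribed-information notice? no] → not satisfied.
§12.5 — Tier II Tenancy: [not a Critical Tenancy (§12.11)? yes] OR [not a Tier V Letting (§12.1)? no] OR [Critical Holding (§12.2)? no] → satisfied.
§12.9 — Tier II Arrangement: [the tenancy was granted for a fixed term? no] AND [the dwelling is let together with agricultural land? yes] → not satisfied.
§12.4 — Class-N Occupancy: [the deposit has not been protected in an approved scheme? yes] OR [the rent does not include payment for board? yes] OR [term of the tenancy: 72 months ≥ 49 months? yes, so negated condition no] → satisfied.
§12.8 — Reportable Arrangement: [not a Tier II Arrangement (§12.9)? yes] AND [Class-N Occupancy (§12.4)? yes] → satisfied.
§12.7 — Permitted Lease: the dwelling is subject to a licensing requirement? no; term of the tenancy: 72 months ≥ 49 months? yes; the dwelling is not let together with agricultural land? no — 1 of 3 hold (need ≥2) → not satisfied.
§12.12 — Standard Tenancy: [Tier II Tenancy (§12.5)? yes] AND [Reportable Arrangement (§12.8)? yes] AND [Permitted Lease (§12.7)? no] → not satisfied.

Permitted Lease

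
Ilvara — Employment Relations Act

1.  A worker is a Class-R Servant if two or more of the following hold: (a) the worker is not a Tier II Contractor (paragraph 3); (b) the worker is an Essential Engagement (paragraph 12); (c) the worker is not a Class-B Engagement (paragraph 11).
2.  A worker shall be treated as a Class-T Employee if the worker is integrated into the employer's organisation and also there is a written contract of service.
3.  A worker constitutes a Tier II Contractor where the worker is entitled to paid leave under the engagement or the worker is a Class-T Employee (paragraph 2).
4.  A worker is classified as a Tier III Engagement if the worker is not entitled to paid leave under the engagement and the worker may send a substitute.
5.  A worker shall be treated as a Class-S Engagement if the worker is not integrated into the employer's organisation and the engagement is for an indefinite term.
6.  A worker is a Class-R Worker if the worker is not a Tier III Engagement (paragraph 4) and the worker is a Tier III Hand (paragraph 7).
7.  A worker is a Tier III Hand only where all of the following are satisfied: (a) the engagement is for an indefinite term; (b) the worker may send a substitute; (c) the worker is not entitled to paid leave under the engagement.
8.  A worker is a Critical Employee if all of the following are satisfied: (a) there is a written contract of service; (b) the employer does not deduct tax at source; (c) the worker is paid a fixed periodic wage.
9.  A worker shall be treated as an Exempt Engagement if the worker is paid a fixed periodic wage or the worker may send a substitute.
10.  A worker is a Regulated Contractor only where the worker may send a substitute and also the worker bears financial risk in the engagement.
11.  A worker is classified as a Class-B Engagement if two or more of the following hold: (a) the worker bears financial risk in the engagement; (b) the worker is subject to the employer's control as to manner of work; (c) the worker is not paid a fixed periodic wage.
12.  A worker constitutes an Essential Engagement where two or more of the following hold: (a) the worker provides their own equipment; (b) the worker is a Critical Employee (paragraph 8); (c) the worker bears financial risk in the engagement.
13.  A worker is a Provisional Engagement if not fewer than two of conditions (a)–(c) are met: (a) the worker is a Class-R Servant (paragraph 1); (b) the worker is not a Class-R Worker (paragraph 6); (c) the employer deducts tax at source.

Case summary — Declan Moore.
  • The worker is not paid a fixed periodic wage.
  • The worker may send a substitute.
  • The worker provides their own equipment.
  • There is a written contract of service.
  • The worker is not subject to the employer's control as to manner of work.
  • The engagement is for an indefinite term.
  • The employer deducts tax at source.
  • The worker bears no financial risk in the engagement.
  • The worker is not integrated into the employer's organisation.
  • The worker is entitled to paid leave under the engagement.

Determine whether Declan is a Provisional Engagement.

Yes

paragraph 2 — Class-T Employee: [the worker is integrated into the employer's organisation? no] AND [there is a written contract of service? yes] → not satisfied.
paragraph 3 — Tier II Contractor: [the worker is entitled to paid leave under the engagement? yes] OR [Class-T Employee (paragraph 2)? no] → satisfied.
paragraph 8 — Critical Employee: [there is a written contract of service? yes] AND [the employer does not deduct tax at source? no] AND [the worker is paid a fixed periodic wage? no] → not satisfied.
paragraph 12 — Essential Engagement: the worker provides their own equipment? yes; Critical Employee (paragraph 8)? no; the worker bears financial risk in the engagement? no — 1 of 3 hold (need ≥2) → not satisfied.
paragraph 11 — Class-B Engagement: the worker bears financial risk in the engagement? no; the worker is subject to the employer's control as to manner of work? no; the worker is not paid a fixed periodic wage? yes — 1 of 3 hold (need ≥2) → not satisfied.
paragraph 1 — Class-R Servant: not a Tier II Contractor (paragraph 3)? no; Essential Engagement (paragraph 12)? no; not a Class-B Engagement (paragraph 11)? yes — 1 of 3 hold (need ≥2) → not satisfied.
paragraph 4 — Tier III Engagement: [the worker is not entitled to paid leave under the engagement? no] AND [the worker may send a substitute? yes] → not satisfied.
paragraph 7 — Tier III Hand: [the engagement is for an indefinite term? yes] AND [the worker may send a substitute? yes] AND [the worker is not entitled to paid leave under the engagement? no] → not satisfied.
paragraph 6 — Class-R Worker: [not a Tier III Engagement (paragraph 4)? yes] AND [Tier III Hand (paragraph 7)? no] → not satisfied.
paragraph 13 — Provisional Engagement: Class-R Servant (paragraph 1)? no; not a Class-R Worker (paragraph 6)? yes; the employer deducts tax at source? yes — 2 of 3 hold (need ≥2) → satisfied.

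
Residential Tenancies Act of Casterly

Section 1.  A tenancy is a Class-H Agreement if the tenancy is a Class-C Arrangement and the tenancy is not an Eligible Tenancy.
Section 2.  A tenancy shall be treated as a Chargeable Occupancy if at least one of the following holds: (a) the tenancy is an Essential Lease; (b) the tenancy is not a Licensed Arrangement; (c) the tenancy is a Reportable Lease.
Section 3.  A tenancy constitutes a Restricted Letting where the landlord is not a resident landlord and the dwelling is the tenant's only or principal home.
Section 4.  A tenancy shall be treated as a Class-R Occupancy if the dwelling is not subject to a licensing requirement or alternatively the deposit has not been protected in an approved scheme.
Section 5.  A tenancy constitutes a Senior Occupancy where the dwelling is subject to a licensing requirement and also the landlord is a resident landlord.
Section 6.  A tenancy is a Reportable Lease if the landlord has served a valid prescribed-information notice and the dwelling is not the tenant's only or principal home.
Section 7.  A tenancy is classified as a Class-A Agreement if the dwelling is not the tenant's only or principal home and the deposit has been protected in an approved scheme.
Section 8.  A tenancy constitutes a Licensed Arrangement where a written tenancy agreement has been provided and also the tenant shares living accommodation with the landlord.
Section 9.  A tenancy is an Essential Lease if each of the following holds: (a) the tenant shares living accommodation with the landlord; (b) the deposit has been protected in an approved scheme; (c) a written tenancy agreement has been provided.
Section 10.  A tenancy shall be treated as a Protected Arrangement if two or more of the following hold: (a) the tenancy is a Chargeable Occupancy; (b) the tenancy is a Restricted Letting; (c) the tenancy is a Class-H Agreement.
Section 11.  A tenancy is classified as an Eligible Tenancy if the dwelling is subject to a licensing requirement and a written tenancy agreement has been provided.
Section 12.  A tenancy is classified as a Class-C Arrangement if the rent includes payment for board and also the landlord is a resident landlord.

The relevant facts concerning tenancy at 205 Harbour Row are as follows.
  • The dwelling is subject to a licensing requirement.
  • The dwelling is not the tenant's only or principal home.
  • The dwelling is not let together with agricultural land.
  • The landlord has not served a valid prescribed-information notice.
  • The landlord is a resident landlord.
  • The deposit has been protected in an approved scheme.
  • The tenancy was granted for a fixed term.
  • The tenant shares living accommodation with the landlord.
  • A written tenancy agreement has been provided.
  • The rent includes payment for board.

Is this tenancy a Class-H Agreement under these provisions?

No

Under section 12: the rent includes payment for board? yes; and the landlord is a resident landlord? yes. So the tenancy is a Class-C Arrangement.
Under section 11: the dwelling is subject to a licensing requirement? yes; and a written tenancy agreement has been provided? yes. So the tenancy is an Eligible Tenancy.
Under section 1: Class-C Arrangement (section 12)? yes; and not an Eligible Tenancy (section 11)? no. So the tenancy is not a Class-H Agreement.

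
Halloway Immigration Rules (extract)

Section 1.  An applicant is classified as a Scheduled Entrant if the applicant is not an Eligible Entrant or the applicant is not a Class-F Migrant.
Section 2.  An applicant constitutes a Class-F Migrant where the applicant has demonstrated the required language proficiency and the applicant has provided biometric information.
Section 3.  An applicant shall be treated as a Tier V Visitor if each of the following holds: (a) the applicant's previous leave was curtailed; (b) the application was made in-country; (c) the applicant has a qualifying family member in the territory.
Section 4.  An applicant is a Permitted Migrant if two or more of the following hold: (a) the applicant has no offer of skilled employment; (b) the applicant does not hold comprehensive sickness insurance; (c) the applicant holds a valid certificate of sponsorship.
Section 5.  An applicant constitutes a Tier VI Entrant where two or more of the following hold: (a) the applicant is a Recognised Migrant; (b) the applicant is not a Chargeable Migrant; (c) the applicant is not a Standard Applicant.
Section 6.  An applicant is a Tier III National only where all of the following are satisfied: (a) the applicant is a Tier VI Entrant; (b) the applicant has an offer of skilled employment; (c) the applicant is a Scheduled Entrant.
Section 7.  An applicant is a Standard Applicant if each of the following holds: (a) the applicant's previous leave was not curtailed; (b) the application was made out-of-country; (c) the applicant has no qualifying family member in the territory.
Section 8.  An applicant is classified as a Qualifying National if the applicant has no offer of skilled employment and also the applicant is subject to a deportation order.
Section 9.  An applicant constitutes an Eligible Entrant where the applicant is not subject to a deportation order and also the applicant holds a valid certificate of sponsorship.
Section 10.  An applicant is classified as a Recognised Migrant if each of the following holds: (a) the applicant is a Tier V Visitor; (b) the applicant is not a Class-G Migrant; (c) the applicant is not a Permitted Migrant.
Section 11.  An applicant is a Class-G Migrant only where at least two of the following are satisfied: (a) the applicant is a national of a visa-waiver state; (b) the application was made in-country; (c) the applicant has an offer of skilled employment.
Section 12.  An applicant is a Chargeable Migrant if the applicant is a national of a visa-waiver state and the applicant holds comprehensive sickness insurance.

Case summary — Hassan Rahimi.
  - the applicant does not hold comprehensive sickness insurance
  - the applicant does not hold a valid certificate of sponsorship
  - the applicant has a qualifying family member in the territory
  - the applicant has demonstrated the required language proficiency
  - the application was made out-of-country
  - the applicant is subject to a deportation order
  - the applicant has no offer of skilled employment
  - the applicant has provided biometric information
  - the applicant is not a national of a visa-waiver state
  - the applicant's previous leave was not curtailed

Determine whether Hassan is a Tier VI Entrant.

Under section 3: the applicant's previous leave was curtailed? no; and the application was made in-country? no; and the applicant has a qualifying family member in the territory? yes. So the applicant is not a Tier V Visitor.
Under section 11: the applicant is a national of a visa-waiver state? no; the application was made in-country? no; the applicant has an offer of skilled employment? no — 0 of 3 hold (need ≥2) → not satisfied.
Under section 4: the applicant has no offer of skilled employment? yes; the applicant does not hold comprehensive sickness insurance? yes; the applicant holds a valid certificate of sponsorship? no — 2 of 3 hold (need ≥2) → satisfied.
Under section 10: Tier V Visitor (section 3)? no; and not a Class-G Migrant (section 11)? yes; and not a Permitted Migrant (section 4)? no. So the applicant is not a Recognised Migrant.
Under section 12: the applicant is a national of a visa-waiver state? no; and the applicant holds comprehensive sickness insurance? no. So the applicant is not a Chargeable Migrant.
Under section 7: the applicant's previous leave was not curtailed? yes; and the application was made out-of-country? yes; and the applicant has no qualifying family member in the territory? no. So the applicant is not a Standard Applicant.
Under section 5: Recognised Migrant (section 10)? no; not a Chargeable Migrant (section 12)? yes; not a Standard Applicant (section 7)? yes — 2 of 3 hold (need ≥2) → satisfied.

Yes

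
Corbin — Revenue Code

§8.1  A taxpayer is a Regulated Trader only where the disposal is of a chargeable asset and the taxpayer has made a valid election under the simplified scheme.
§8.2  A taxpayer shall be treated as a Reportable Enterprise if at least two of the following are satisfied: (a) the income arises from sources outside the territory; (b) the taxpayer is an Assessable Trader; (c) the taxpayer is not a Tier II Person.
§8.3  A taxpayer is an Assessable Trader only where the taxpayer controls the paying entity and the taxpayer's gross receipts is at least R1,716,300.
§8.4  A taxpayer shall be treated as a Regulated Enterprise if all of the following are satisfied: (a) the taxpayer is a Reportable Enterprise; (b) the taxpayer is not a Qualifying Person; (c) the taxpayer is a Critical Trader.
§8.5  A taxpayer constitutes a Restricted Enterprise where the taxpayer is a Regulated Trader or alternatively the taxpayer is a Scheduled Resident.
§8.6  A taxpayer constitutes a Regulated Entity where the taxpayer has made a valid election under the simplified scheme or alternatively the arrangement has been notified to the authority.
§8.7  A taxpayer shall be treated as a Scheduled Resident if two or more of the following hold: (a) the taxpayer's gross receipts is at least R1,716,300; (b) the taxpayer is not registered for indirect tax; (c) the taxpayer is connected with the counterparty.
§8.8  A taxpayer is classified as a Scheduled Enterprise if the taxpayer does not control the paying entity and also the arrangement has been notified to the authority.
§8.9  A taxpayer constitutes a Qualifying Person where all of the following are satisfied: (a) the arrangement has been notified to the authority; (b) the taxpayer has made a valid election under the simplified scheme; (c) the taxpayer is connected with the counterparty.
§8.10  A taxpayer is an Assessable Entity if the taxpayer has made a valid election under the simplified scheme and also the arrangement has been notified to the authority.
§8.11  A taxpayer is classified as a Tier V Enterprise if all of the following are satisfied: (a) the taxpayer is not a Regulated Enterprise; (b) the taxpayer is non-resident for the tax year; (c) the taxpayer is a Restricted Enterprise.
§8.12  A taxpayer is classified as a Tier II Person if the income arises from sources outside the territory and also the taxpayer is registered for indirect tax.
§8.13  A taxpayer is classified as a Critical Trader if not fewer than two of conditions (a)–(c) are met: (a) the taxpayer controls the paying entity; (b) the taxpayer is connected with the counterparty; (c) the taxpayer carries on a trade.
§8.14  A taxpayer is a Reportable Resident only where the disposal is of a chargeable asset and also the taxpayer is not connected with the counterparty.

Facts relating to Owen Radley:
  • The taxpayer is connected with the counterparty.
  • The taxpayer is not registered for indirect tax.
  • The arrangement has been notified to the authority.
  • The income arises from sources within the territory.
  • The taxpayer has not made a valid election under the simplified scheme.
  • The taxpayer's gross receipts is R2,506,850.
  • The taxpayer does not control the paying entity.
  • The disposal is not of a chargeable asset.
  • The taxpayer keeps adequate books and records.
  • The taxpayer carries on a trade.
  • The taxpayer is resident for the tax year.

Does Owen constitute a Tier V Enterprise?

No

Under §8.3: the taxpayer controls the paying entity? no; and taxpayer's gross receipts: R2,506,850 ≥ R1,716,300? yes. So the taxpayer is not an Assessable Trader.
Under §8.12: the income arises from sources outside the territory? no; and the taxpayer is registered for indirect tax? no. So the taxpayer is not a Tier II Person.
Under §8.2: the income arises from sources outside the territory? no; Assessable Trader (§8.3)? no; not a Tier II Person (§8.12)? yes — 1 of 3 hold (need ≥2) → not satisfied.
Under §8.9: the arrangement has been notified to the authority? yes; and the taxpayer has made a valid election under the simplified scheme? no; and the taxpayer is connected with the counterparty? yes. So the taxpayer is not a Qualifying Person.
Under §8.13: the taxpayer controls the paying entity? no; the taxpayer is connected with the counterparty? yes; the taxpayer carries on a trade? yes — 2 of 3 hold (need ≥2) → satisfied.
Under §8.4: Reportable Enterprise (§8.2)? no; and not a Qualifying Person (§8.9)? yes; and Critical Trader (§8.13)? yes. So the taxpayer is not a Regulated Enterprise.
Under §8.1: the disposal is of a chargeable asset? no; and the taxpayer has made a valid election under the simplified scheme? no. So the taxpayer is not a Regulated Trader.
Under §8.7: taxpayer's gross receipts: R2,506,850 ≥ R1,716,300? yes; the taxpayer is not registered for indirect tax? yes; the taxpayer is connected with the counterparty? yes — 3 of 3 hold (need ≥2) → satisfied.
Under §8.5: Regulated Trader (§8.1)? no; or Scheduled Resident (§8.7)? yes. So the taxpayer is a Restricted Enterprise.
Under §8.11: not a Regulated Enterprise (§8.4)? yes; and the taxpayer is non-resident for the tax year? no; and Restricted Enterprise (§8.5)? yes. So the taxpayer is not a Tier V Enterprise.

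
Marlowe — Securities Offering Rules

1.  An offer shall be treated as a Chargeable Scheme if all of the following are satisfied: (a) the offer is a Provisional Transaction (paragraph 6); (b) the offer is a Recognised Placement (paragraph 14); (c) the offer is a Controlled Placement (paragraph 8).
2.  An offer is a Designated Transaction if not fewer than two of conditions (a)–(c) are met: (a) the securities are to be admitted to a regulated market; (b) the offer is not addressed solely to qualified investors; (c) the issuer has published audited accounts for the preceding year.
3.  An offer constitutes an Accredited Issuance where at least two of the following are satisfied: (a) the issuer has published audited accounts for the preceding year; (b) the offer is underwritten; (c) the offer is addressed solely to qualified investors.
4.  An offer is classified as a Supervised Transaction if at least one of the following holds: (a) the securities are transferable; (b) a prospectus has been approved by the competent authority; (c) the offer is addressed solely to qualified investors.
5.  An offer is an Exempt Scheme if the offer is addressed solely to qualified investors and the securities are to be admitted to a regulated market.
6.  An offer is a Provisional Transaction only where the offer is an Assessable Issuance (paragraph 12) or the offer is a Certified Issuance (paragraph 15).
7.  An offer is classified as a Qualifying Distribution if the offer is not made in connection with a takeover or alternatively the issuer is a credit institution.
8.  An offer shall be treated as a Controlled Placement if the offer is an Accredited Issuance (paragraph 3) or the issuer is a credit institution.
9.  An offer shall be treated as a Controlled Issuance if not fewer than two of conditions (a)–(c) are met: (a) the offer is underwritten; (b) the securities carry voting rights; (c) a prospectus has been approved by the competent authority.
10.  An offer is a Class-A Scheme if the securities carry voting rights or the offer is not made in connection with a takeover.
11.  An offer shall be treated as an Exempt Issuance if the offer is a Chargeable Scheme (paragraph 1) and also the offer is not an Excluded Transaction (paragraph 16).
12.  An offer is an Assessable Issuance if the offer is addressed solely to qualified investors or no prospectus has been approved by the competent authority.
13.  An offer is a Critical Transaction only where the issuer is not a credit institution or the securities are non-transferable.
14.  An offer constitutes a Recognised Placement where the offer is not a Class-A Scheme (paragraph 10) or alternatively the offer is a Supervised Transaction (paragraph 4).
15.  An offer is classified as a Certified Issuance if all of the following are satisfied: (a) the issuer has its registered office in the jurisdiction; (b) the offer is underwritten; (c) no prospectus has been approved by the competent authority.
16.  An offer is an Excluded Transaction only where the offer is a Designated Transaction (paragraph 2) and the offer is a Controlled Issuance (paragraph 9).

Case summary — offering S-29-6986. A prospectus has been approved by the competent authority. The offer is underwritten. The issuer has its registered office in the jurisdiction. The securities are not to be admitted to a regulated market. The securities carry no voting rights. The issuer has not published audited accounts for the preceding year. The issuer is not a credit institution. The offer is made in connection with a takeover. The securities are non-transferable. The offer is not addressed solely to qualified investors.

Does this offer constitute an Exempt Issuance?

No

paragraph 12 — Assessable Issuance: [the offer is addressed solely to qualified investors? no] OR [no prospectus has been approved by the competent authority? no] → not satisfied.
paragraph 15 — Certified Issuance: [the issuer has its registered office in the jurisdiction? yes] AND [the offer is underwritten? yes] AND [no prospectus has been approved by the competent authority? no] → not satisfied.
paragraph 6 — Provisional Transaction: [Assessable Issuance (paragraph 12)? no] OR [Certified Issuance (paragraph 15)? no] → not satisfied.
paragraph 10 — Class-A Scheme: [the securities carry voting rights? no] OR [the offer is not made in connection with a takeover? no] → not satisfied.
paragraph 4 — Supervised Transaction: [the securities are transferable? no] OR [a prospectus has been approved by the competent authority? yes] OR [the offer is addressed solely to qualified investors? no] → satisfied.
paragraph 14 — Recognised Placement: [not a Class-A Scheme (paragraph 10)? yes] OR [Supervised Transaction (paragraph 4)? yes] → satisfied.
paragraph 3 — Accredited Issuance: the issuer has published audited accounts for the preceding year? no; the offer is underwritten? yes; the offer is addressed solely to qualified investors? no — 1 of 3 hold (need ≥2) → not satisfied.
paragraph 8 — Controlled Placement: [Accredited Issuance (paragraph 3)? no] OR [the issuer is a credit institution? no] → not satisfied.
paragraph 1 — Chargeable Scheme: [Provisional Transaction (paragraph 6)? no] AND [Recognised Placement (paragraph 14)? yes] AND [Controlled Placement (paragraph 8)? no] → not satisfied.
paragraph 2 — Designated Transaction: the securities are to be admitted to a regulated market? no; the offer is not addressed solely to qualified investors? yes; the issuer has published audited accounts for the preceding year? no — 1 of 3 hold (need ≥2) → not satisfied.
paragraph 9 — Controlled Issuance: the offer is underwritten? yes; the securities carry voting rights? no; a prospectus has been approved by the competent authority? yes — 2 of 3 hold (need ≥2) → satisfied.
paragraph 16 — Excluded Transaction: [Designated Transaction (paragraph 2)? no] AND [Controlled Issuance (paragraph 9)? yes] → not satisfied.
paragraph 11 — Exempt Issuance: [Chargeable Scheme (paragraph 1)? no] AND [not an Excluded Transaction (paragraph 16)? yes] → not satisfied.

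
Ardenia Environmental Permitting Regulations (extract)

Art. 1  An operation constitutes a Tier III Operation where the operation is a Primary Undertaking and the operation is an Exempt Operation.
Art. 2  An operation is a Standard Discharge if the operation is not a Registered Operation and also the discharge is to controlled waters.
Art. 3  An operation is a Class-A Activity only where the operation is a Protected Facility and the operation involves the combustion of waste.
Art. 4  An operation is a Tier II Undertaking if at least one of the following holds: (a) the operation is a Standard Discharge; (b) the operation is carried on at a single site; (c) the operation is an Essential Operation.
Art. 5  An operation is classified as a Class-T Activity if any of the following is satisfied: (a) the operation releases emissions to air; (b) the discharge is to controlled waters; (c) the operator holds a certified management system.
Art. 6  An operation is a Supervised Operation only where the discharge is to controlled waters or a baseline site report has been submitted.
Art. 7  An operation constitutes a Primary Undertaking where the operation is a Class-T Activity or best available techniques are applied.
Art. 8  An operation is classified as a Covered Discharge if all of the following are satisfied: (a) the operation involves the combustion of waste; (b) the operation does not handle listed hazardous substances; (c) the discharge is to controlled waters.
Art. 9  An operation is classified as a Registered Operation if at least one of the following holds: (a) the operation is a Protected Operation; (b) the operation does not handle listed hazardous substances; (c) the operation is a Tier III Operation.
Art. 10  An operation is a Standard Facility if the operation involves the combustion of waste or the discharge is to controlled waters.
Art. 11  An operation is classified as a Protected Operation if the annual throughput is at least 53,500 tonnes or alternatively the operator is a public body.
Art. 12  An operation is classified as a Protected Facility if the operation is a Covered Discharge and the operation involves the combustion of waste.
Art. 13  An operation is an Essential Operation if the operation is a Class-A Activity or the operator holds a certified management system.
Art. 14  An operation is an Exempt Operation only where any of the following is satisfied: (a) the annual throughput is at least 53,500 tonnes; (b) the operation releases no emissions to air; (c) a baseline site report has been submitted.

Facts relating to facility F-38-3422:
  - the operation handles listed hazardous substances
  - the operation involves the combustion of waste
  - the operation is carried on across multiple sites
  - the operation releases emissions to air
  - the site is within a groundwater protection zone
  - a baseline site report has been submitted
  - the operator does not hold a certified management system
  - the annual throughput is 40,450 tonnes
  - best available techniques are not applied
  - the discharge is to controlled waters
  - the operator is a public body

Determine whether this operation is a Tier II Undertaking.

No

article 11 — Protected Operation: [annual throughput: 40,450 tonnes ≥ 53,500 tonnes? no] OR [the operator is a public body? yes] → satisfied.
article 5 — Class-T Activity: [the operation releases emissions to air? yes] OR [the discharge is to controlled waters? yes] OR [the operator holds a certified management system? no] → satisfied.
article 7 — Primary Undertaking: [Class-T Activity (article 5)? yes] OR [best available techniques are applied? no] → satisfied.
article 14 — Exempt Operation: [annual throughput: 40,450 tonnes ≥ 53,500 tonnes? no] OR [the operation releases no emissions to air? no] OR [a baseline site report has been submitted? yes] → satisfied.
article 1 — Tier III Operation: [Primary Undertaking (article 7)? yes] AND [Exempt Operation (article 14)? yes] → satisfied.
article 9 — Registered Operation: [Protected Operation (article 11)? yes] OR [the operation does not handle listed hazardous substances? no] OR [Tier III Operation (article 1)? yes] → satisfied.
article 2 — Standard Discharge: [not a Registered Operation (article 9)? no] AND [the discharge is to controlled waters? yes] → not satisfied.
article 8 — Covered Discharge: [the operation involves the combustion of waste? yes] AND [the operation does not handle listed hazardous substances? no] AND [the discharge is to controlled waters? yes] → not satisfied.
article 12 — Protected Facility: [Covered Discharge (article 8)? no] AND [the operation involves the combustion of waste? yes] → not satisfied.
article 3 — Class-A Activity: [Protected Facility (article 12)? no] AND [the operation involves the combustion of waste? yes] → not satisfied.
article 13 — Essential Operation: [Class-A Activity (article 3)? no] OR [the operator holds a certified management system? no] → not satisfied.
article 4 — Tier II Undertaking: [Standard Discharge (article 2)? no] OR [the operation is carried on at a single site? no] OR [Essential Operation (article 13)? no] → not satisfied.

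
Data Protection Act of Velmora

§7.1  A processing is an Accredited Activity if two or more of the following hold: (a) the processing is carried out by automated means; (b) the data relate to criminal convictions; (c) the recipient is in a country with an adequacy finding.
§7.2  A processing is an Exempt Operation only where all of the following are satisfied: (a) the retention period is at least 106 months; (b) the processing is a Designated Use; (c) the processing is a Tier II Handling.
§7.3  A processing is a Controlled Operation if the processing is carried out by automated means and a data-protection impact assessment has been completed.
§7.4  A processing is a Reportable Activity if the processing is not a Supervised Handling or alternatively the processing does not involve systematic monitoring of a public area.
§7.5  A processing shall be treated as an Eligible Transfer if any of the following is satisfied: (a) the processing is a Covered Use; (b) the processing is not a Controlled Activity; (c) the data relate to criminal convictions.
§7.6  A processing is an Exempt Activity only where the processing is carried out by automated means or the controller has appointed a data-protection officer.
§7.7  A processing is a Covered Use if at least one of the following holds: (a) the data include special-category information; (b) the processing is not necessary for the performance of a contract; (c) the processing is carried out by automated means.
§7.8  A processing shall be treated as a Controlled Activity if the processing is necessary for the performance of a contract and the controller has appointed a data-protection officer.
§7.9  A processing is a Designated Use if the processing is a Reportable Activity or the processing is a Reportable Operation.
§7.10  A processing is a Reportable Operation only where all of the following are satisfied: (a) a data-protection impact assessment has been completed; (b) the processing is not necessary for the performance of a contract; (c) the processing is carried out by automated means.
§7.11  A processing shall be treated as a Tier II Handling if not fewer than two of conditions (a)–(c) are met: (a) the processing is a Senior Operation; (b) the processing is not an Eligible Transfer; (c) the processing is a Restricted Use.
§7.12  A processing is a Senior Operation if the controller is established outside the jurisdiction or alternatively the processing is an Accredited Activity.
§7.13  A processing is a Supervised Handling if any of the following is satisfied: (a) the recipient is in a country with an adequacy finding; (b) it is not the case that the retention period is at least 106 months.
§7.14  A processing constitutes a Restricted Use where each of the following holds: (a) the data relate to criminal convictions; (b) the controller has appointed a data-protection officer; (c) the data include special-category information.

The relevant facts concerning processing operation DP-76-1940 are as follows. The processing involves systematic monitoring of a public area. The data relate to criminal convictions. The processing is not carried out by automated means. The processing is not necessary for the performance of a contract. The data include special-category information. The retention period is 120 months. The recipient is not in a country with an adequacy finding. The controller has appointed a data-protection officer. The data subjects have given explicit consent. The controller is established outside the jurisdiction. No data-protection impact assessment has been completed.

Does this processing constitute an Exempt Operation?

§7.13 — Supervised Handling: [the recipient is in a country with an adequacy finding? no] OR [retention period: 120 months ≥ 106 months? yes, so negated condition no] → not satisfied.
§7.4 — Reportable Activity: [not a Supervised Handling (§7.13)? yes] OR [the processing does not involve systematic monitoring of a public area? no] → satisfied.
§7.10 — Reportable Operation: [a data-protection impact assessment has been completed? no] AND [the processing is not necessary for the performance of a contract? yes] AND [the processing is carried out by automated means? no] → not satisfied.
§7.9 — Designated Use: [Reportable Activity (§7.4)? yes] OR [Reportable Operation (§7.10)? no] → satisfied.
§7.1 — Accredited Activity: the processing is carried out by automated means? no; the data relate to criminal convictions? yes; the recipient is in a country with an adequacy finding? no — 1 of 3 hold (need ≥2) → not satisfied.
§7.12 — Senior Operation: [the controller is established outside the jurisdiction? yes] OR [Accredited Activity (§7.1)? no] → satisfied.
§7.7 — Covered Use: [the data include special-category information? yes] OR [the processing is not necessary for the performance of a contract? yes] OR [the processing is carried out by automated means? no] → satisfied.
§7.8 — Controlled Activity: [the processing is necessary for the performance of a contract? no] AND [the controller has appointed a data-protection officer? yes] → not satisfied.
§7.5 — Eligible Transfer: [Covered Use (§7.7)? yes] OR [not a Controlled Activity (§7.8)? yes] OR [the data relate to criminal convictions? yes] → satisfied.
§7.14 — Restricted Use: [the data relate to criminal convictions? yes] AND [the controller has appointed a data-protection officer? yes] AND [the data include special-category information? yes] → satisfied.
§7.11 — Tier II Handling: Senior Operation (§7.12)? yes; not an Eligible Transfer (§7.5)? no; Restricted Use (§7.14)? yes — 2 of 3 hold (need ≥2) → satisfied.
§7.2 — Exempt Operation: [retention period: 120 months ≥ 106 months? yes] AND [Designated Use (§7.9)? yes] AND [Tier II Handling (§7.11)? yes] → satisfied.

Yes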